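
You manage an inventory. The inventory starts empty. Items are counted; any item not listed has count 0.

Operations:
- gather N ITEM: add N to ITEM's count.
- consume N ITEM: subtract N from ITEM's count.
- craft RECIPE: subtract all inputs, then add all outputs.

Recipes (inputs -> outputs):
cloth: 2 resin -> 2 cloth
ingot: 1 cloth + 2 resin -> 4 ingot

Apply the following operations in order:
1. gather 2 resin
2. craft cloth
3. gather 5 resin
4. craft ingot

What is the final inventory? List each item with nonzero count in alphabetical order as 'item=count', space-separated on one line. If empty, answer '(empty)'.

Answer: cloth=1 ingot=4 resin=3

Derivation:
After 1 (gather 2 resin): resin=2
After 2 (craft cloth): cloth=2
After 3 (gather 5 resin): cloth=2 resin=5
After 4 (craft ingot): cloth=1 ingot=4 resin=3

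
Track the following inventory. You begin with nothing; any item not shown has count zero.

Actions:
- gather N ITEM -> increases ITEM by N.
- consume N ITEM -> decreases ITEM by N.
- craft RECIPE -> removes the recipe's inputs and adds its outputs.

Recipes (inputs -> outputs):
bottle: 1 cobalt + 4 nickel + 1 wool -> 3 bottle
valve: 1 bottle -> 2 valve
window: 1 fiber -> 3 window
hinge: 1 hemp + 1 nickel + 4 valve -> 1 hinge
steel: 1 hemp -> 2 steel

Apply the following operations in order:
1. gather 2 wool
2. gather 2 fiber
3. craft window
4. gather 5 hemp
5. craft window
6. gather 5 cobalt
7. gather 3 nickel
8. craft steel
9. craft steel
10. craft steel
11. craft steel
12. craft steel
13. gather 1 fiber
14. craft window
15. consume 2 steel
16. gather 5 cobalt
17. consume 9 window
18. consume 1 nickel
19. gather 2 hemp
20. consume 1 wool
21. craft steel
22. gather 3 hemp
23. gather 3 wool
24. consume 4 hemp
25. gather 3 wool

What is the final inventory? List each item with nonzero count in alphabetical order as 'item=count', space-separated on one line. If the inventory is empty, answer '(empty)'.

After 1 (gather 2 wool): wool=2
After 2 (gather 2 fiber): fiber=2 wool=2
After 3 (craft window): fiber=1 window=3 wool=2
After 4 (gather 5 hemp): fiber=1 hemp=5 window=3 wool=2
After 5 (craft window): hemp=5 window=6 wool=2
After 6 (gather 5 cobalt): cobalt=5 hemp=5 window=6 wool=2
After 7 (gather 3 nickel): cobalt=5 hemp=5 nickel=3 window=6 wool=2
After 8 (craft steel): cobalt=5 hemp=4 nickel=3 steel=2 window=6 wool=2
After 9 (craft steel): cobalt=5 hemp=3 nickel=3 steel=4 window=6 wool=2
After 10 (craft steel): cobalt=5 hemp=2 nickel=3 steel=6 window=6 wool=2
After 11 (craft steel): cobalt=5 hemp=1 nickel=3 steel=8 window=6 wool=2
After 12 (craft steel): cobalt=5 nickel=3 steel=10 window=6 wool=2
After 13 (gather 1 fiber): cobalt=5 fiber=1 nickel=3 steel=10 window=6 wool=2
After 14 (craft window): cobalt=5 nickel=3 steel=10 window=9 wool=2
After 15 (consume 2 steel): cobalt=5 nickel=3 steel=8 window=9 wool=2
After 16 (gather 5 cobalt): cobalt=10 nickel=3 steel=8 window=9 wool=2
After 17 (consume 9 window): cobalt=10 nickel=3 steel=8 wool=2
After 18 (consume 1 nickel): cobalt=10 nickel=2 steel=8 wool=2
After 19 (gather 2 hemp): cobalt=10 hemp=2 nickel=2 steel=8 wool=2
After 20 (consume 1 wool): cobalt=10 hemp=2 nickel=2 steel=8 wool=1
After 21 (craft steel): cobalt=10 hemp=1 nickel=2 steel=10 wool=1
After 22 (gather 3 hemp): cobalt=10 hemp=4 nickel=2 steel=10 wool=1
After 23 (gather 3 wool): cobalt=10 hemp=4 nickel=2 steel=10 wool=4
After 24 (consume 4 hemp): cobalt=10 nickel=2 steel=10 wool=4
After 25 (gather 3 wool): cobalt=10 nickel=2 steel=10 wool=7

Answer: cobalt=10 nickel=2 steel=10 wool=7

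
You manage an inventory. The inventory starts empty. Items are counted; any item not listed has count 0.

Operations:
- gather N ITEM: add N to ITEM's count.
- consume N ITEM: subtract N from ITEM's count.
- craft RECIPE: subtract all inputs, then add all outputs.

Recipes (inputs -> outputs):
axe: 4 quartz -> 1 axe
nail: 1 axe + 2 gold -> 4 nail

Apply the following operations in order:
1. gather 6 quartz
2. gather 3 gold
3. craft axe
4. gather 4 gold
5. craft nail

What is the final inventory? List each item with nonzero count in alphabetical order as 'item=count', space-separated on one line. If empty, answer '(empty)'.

After 1 (gather 6 quartz): quartz=6
After 2 (gather 3 gold): gold=3 quartz=6
After 3 (craft axe): axe=1 gold=3 quartz=2
After 4 (gather 4 gold): axe=1 gold=7 quartz=2
After 5 (craft nail): gold=5 nail=4 quartz=2

Answer: gold=5 nail=4 quartz=2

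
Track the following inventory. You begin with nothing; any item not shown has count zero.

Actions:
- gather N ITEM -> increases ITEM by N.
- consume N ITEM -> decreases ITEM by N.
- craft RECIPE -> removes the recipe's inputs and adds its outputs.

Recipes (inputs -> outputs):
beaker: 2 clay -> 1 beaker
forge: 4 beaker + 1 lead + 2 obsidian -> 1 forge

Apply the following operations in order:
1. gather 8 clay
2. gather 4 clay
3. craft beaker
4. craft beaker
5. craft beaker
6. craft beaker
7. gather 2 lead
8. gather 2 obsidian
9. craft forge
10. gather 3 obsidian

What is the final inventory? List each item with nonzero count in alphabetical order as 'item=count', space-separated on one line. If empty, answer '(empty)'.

After 1 (gather 8 clay): clay=8
After 2 (gather 4 clay): clay=12
After 3 (craft beaker): beaker=1 clay=10
After 4 (craft beaker): beaker=2 clay=8
After 5 (craft beaker): beaker=3 clay=6
After 6 (craft beaker): beaker=4 clay=4
After 7 (gather 2 lead): beaker=4 clay=4 lead=2
After 8 (gather 2 obsidian): beaker=4 clay=4 lead=2 obsidian=2
After 9 (craft forge): clay=4 forge=1 lead=1
After 10 (gather 3 obsidian): clay=4 forge=1 lead=1 obsidian=3

Answer: clay=4 forge=1 lead=1 obsidian=3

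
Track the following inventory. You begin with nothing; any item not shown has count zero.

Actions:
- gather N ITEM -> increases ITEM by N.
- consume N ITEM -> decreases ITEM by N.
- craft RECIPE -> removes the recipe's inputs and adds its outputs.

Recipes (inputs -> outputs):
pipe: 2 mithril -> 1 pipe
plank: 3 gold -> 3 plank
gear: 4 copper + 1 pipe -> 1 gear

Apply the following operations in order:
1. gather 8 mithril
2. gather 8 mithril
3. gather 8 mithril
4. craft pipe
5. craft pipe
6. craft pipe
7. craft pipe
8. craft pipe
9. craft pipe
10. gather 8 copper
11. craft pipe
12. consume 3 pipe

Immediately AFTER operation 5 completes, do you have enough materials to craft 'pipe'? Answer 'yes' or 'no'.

After 1 (gather 8 mithril): mithril=8
After 2 (gather 8 mithril): mithril=16
After 3 (gather 8 mithril): mithril=24
After 4 (craft pipe): mithril=22 pipe=1
After 5 (craft pipe): mithril=20 pipe=2

Answer: yes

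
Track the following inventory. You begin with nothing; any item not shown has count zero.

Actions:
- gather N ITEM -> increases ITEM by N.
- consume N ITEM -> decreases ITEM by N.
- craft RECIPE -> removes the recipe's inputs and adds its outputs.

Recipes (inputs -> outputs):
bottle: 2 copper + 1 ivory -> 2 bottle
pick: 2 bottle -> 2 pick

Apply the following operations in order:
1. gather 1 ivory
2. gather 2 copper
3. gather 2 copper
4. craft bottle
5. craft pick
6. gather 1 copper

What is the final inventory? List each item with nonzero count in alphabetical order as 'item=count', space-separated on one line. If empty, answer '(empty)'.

After 1 (gather 1 ivory): ivory=1
After 2 (gather 2 copper): copper=2 ivory=1
After 3 (gather 2 copper): copper=4 ivory=1
After 4 (craft bottle): bottle=2 copper=2
After 5 (craft pick): copper=2 pick=2
After 6 (gather 1 copper): copper=3 pick=2

Answer: copper=3 pick=2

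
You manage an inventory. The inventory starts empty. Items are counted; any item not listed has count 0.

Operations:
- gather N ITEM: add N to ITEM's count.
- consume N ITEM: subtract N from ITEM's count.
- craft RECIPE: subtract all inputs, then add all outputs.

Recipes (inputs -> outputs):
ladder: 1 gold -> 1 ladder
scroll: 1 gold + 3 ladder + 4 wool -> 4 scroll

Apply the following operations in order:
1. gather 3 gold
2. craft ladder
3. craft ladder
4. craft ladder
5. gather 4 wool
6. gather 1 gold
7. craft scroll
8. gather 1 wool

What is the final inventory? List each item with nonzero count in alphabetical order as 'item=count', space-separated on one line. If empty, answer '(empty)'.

Answer: scroll=4 wool=1

Derivation:
After 1 (gather 3 gold): gold=3
After 2 (craft ladder): gold=2 ladder=1
After 3 (craft ladder): gold=1 ladder=2
After 4 (craft ladder): ladder=3
After 5 (gather 4 wool): ladder=3 wool=4
After 6 (gather 1 gold): gold=1 ladder=3 wool=4
After 7 (craft scroll): scroll=4
After 8 (gather 1 wool): scroll=4 wool=1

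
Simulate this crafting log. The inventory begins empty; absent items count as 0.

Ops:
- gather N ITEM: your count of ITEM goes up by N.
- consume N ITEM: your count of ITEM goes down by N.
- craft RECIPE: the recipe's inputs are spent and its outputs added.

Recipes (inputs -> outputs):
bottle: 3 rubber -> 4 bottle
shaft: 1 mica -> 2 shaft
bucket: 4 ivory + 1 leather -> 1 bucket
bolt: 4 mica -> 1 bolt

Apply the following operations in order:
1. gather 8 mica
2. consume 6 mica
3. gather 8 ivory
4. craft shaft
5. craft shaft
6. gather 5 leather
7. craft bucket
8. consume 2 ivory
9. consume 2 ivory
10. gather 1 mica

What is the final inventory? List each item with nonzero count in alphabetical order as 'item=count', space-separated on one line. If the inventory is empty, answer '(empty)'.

After 1 (gather 8 mica): mica=8
After 2 (consume 6 mica): mica=2
After 3 (gather 8 ivory): ivory=8 mica=2
After 4 (craft shaft): ivory=8 mica=1 shaft=2
After 5 (craft shaft): ivory=8 shaft=4
After 6 (gather 5 leather): ivory=8 leather=5 shaft=4
After 7 (craft bucket): bucket=1 ivory=4 leather=4 shaft=4
After 8 (consume 2 ivory): bucket=1 ivory=2 leather=4 shaft=4
After 9 (consume 2 ivory): bucket=1 leather=4 shaft=4
After 10 (gather 1 mica): bucket=1 leather=4 mica=1 shaft=4

Answer: bucket=1 leather=4 mica=1 shaft=4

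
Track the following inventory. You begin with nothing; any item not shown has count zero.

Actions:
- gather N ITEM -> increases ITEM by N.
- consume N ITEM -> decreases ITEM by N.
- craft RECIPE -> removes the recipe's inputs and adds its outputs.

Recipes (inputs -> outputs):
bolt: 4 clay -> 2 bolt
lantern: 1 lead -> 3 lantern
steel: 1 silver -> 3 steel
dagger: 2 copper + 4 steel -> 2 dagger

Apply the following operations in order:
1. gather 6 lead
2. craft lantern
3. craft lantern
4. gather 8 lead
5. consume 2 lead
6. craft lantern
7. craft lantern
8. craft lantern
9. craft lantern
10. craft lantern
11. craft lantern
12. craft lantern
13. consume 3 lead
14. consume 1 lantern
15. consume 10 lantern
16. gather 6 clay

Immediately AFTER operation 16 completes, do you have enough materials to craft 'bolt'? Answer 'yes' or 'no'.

Answer: yes

Derivation:
After 1 (gather 6 lead): lead=6
After 2 (craft lantern): lantern=3 lead=5
After 3 (craft lantern): lantern=6 lead=4
After 4 (gather 8 lead): lantern=6 lead=12
After 5 (consume 2 lead): lantern=6 lead=10
After 6 (craft lantern): lantern=9 lead=9
After 7 (craft lantern): lantern=12 lead=8
After 8 (craft lantern): lantern=15 lead=7
After 9 (craft lantern): lantern=18 lead=6
After 10 (craft lantern): lantern=21 lead=5
After 11 (craft lantern): lantern=24 lead=4
After 12 (craft lantern): lantern=27 lead=3
After 13 (consume 3 lead): lantern=27
After 14 (consume 1 lantern): lantern=26
After 15 (consume 10 lantern): lantern=16
After 16 (gather 6 clay): clay=6 lantern=16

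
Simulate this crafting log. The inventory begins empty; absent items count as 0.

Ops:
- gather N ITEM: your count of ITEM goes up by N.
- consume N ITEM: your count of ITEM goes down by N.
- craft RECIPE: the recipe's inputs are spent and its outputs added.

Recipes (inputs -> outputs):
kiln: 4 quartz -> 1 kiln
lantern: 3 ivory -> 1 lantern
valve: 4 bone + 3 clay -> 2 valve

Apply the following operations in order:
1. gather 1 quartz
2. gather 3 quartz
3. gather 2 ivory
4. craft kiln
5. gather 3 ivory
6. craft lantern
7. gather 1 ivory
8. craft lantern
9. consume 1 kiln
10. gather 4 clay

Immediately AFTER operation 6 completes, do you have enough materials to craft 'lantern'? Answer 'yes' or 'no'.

After 1 (gather 1 quartz): quartz=1
After 2 (gather 3 quartz): quartz=4
After 3 (gather 2 ivory): ivory=2 quartz=4
After 4 (craft kiln): ivory=2 kiln=1
After 5 (gather 3 ivory): ivory=5 kiln=1
After 6 (craft lantern): ivory=2 kiln=1 lantern=1

Answer: no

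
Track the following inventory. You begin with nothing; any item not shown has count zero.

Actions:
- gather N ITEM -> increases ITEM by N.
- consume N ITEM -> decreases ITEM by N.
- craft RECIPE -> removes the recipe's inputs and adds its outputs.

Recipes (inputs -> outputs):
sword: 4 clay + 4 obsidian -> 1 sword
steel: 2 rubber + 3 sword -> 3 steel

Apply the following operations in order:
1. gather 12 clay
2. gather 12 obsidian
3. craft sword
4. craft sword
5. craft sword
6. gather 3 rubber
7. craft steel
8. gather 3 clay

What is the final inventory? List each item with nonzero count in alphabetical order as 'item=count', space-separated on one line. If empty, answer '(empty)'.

Answer: clay=3 rubber=1 steel=3

Derivation:
After 1 (gather 12 clay): clay=12
After 2 (gather 12 obsidian): clay=12 obsidian=12
After 3 (craft sword): clay=8 obsidian=8 sword=1
After 4 (craft sword): clay=4 obsidian=4 sword=2
After 5 (craft sword): sword=3
After 6 (gather 3 rubber): rubber=3 sword=3
After 7 (craft steel): rubber=1 steel=3
After 8 (gather 3 clay): clay=3 rubber=1 steel=3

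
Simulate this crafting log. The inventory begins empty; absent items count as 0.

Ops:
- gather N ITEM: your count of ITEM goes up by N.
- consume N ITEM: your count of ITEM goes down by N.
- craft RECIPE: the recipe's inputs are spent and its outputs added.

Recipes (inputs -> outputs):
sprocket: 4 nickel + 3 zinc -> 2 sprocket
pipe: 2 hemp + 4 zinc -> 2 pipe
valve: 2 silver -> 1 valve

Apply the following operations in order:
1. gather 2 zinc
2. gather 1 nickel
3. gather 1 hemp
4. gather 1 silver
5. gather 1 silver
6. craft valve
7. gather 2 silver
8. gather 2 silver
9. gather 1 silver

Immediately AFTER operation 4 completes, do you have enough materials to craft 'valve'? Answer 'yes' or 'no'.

After 1 (gather 2 zinc): zinc=2
After 2 (gather 1 nickel): nickel=1 zinc=2
After 3 (gather 1 hemp): hemp=1 nickel=1 zinc=2
After 4 (gather 1 silver): hemp=1 nickel=1 silver=1 zinc=2

Answer: no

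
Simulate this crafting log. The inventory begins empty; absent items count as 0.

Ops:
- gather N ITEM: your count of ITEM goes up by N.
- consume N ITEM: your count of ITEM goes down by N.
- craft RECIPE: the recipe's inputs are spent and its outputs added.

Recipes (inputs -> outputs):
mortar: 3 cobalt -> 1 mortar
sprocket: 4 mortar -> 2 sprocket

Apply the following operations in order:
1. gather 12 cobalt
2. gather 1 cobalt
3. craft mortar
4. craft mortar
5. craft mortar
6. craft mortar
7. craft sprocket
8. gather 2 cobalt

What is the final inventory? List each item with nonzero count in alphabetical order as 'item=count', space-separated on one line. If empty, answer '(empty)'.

Answer: cobalt=3 sprocket=2

Derivation:
After 1 (gather 12 cobalt): cobalt=12
After 2 (gather 1 cobalt): cobalt=13
After 3 (craft mortar): cobalt=10 mortar=1
After 4 (craft mortar): cobalt=7 mortar=2
After 5 (craft mortar): cobalt=4 mortar=3
After 6 (craft mortar): cobalt=1 mortar=4
After 7 (craft sprocket): cobalt=1 sprocket=2
After 8 (gather 2 cobalt): cobalt=3 sprocket=2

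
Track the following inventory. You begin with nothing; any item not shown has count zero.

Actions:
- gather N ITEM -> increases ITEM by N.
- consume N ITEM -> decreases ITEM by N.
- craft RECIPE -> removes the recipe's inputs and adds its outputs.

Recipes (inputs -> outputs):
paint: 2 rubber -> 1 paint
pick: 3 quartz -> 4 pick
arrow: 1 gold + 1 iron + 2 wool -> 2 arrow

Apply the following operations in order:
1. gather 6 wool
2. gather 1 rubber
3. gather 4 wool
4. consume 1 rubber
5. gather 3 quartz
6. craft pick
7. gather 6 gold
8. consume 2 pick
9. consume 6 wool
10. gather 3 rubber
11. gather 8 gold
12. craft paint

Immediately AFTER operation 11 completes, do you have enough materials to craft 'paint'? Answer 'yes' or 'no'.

Answer: yes

Derivation:
After 1 (gather 6 wool): wool=6
After 2 (gather 1 rubber): rubber=1 wool=6
After 3 (gather 4 wool): rubber=1 wool=10
After 4 (consume 1 rubber): wool=10
After 5 (gather 3 quartz): quartz=3 wool=10
After 6 (craft pick): pick=4 wool=10
After 7 (gather 6 gold): gold=6 pick=4 wool=10
After 8 (consume 2 pick): gold=6 pick=2 wool=10
After 9 (consume 6 wool): gold=6 pick=2 wool=4
After 10 (gather 3 rubber): gold=6 pick=2 rubber=3 wool=4
After 11 (gather 8 gold): gold=14 pick=2 rubber=3 wool=4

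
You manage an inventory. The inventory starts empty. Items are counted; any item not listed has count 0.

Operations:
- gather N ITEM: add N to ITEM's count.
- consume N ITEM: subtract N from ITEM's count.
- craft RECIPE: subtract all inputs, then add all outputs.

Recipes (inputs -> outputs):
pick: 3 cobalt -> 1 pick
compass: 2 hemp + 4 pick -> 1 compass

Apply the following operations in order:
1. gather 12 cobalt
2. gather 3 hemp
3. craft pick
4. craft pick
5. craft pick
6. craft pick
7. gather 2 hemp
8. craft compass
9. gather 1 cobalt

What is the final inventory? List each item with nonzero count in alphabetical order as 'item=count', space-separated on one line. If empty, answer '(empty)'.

Answer: cobalt=1 compass=1 hemp=3

Derivation:
After 1 (gather 12 cobalt): cobalt=12
After 2 (gather 3 hemp): cobalt=12 hemp=3
After 3 (craft pick): cobalt=9 hemp=3 pick=1
After 4 (craft pick): cobalt=6 hemp=3 pick=2
After 5 (craft pick): cobalt=3 hemp=3 pick=3
After 6 (craft pick): hemp=3 pick=4
After 7 (gather 2 hemp): hemp=5 pick=4
After 8 (craft compass): compass=1 hemp=3
After 9 (gather 1 cobalt): cobalt=1 compass=1 hemp=3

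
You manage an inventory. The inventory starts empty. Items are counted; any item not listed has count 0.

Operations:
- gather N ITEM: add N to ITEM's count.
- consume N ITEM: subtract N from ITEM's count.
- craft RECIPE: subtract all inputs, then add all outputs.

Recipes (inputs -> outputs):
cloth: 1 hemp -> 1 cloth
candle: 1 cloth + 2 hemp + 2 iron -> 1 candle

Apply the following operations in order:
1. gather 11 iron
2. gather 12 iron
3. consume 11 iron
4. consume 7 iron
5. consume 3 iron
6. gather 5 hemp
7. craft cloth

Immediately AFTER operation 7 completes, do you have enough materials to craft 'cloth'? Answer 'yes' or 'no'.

Answer: yes

Derivation:
After 1 (gather 11 iron): iron=11
After 2 (gather 12 iron): iron=23
After 3 (consume 11 iron): iron=12
After 4 (consume 7 iron): iron=5
After 5 (consume 3 iron): iron=2
After 6 (gather 5 hemp): hemp=5 iron=2
After 7 (craft cloth): cloth=1 hemp=4 iron=2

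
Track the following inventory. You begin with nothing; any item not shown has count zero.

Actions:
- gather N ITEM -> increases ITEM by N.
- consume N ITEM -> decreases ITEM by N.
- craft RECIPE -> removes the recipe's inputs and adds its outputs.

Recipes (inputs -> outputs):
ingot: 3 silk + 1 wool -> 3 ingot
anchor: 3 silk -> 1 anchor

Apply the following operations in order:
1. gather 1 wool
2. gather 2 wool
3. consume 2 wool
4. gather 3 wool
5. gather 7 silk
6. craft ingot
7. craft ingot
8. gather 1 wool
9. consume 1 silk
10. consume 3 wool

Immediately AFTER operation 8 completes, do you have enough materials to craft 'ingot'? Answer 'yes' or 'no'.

After 1 (gather 1 wool): wool=1
After 2 (gather 2 wool): wool=3
After 3 (consume 2 wool): wool=1
After 4 (gather 3 wool): wool=4
After 5 (gather 7 silk): silk=7 wool=4
After 6 (craft ingot): ingot=3 silk=4 wool=3
After 7 (craft ingot): ingot=6 silk=1 wool=2
After 8 (gather 1 wool): ingot=6 silk=1 wool=3

Answer: no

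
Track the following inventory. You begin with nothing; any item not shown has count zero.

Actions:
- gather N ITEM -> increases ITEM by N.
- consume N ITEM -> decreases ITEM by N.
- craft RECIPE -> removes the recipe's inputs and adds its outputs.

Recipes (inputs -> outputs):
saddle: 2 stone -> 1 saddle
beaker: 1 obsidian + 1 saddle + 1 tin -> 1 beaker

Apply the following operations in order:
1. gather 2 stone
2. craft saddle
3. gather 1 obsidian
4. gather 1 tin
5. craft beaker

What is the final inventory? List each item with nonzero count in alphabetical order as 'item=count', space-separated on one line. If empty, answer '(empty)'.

Answer: beaker=1

Derivation:
After 1 (gather 2 stone): stone=2
After 2 (craft saddle): saddle=1
After 3 (gather 1 obsidian): obsidian=1 saddle=1
After 4 (gather 1 tin): obsidian=1 saddle=1 tin=1
After 5 (craft beaker): beaker=1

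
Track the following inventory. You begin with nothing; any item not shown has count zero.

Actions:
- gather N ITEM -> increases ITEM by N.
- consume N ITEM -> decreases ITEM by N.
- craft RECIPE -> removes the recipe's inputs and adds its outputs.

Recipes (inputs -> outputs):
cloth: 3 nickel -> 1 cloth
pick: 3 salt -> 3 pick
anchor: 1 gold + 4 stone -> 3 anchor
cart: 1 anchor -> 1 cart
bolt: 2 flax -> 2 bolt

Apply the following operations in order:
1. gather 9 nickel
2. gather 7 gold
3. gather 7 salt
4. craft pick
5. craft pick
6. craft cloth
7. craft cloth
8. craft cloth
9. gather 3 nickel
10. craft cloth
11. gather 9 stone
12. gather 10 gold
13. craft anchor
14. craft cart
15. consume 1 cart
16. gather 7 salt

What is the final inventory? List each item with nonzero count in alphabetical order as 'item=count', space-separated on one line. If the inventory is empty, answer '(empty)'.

After 1 (gather 9 nickel): nickel=9
After 2 (gather 7 gold): gold=7 nickel=9
After 3 (gather 7 salt): gold=7 nickel=9 salt=7
After 4 (craft pick): gold=7 nickel=9 pick=3 salt=4
After 5 (craft pick): gold=7 nickel=9 pick=6 salt=1
After 6 (craft cloth): cloth=1 gold=7 nickel=6 pick=6 salt=1
After 7 (craft cloth): cloth=2 gold=7 nickel=3 pick=6 salt=1
After 8 (craft cloth): cloth=3 gold=7 pick=6 salt=1
After 9 (gather 3 nickel): cloth=3 gold=7 nickel=3 pick=6 salt=1
After 10 (craft cloth): cloth=4 gold=7 pick=6 salt=1
After 11 (gather 9 stone): cloth=4 gold=7 pick=6 salt=1 stone=9
After 12 (gather 10 gold): cloth=4 gold=17 pick=6 salt=1 stone=9
After 13 (craft anchor): anchor=3 cloth=4 gold=16 pick=6 salt=1 stone=5
After 14 (craft cart): anchor=2 cart=1 cloth=4 gold=16 pick=6 salt=1 stone=5
After 15 (consume 1 cart): anchor=2 cloth=4 gold=16 pick=6 salt=1 stone=5
After 16 (gather 7 salt): anchor=2 cloth=4 gold=16 pick=6 salt=8 stone=5

Answer: anchor=2 cloth=4 gold=16 pick=6 salt=8 stone=5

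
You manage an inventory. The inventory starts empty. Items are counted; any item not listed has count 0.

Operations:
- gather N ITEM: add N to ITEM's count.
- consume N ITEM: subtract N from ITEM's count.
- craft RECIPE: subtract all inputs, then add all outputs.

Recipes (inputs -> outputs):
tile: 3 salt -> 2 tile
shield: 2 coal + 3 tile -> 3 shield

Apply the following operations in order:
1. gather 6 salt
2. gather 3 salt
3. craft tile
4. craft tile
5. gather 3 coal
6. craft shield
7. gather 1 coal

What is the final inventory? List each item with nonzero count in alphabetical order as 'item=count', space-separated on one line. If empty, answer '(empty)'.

Answer: coal=2 salt=3 shield=3 tile=1

Derivation:
After 1 (gather 6 salt): salt=6
After 2 (gather 3 salt): salt=9
After 3 (craft tile): salt=6 tile=2
After 4 (craft tile): salt=3 tile=4
After 5 (gather 3 coal): coal=3 salt=3 tile=4
After 6 (craft shield): coal=1 salt=3 shield=3 tile=1
After 7 (gather 1 coal): coal=2 salt=3 shield=3 tile=1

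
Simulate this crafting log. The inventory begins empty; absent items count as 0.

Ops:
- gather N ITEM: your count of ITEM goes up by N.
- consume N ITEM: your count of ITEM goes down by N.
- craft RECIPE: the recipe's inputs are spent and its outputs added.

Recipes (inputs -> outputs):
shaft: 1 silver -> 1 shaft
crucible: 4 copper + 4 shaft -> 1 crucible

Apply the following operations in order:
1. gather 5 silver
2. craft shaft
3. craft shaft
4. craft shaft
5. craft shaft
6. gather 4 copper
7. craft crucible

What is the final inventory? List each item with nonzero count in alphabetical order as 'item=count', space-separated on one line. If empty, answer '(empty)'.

Answer: crucible=1 silver=1

Derivation:
After 1 (gather 5 silver): silver=5
After 2 (craft shaft): shaft=1 silver=4
After 3 (craft shaft): shaft=2 silver=3
After 4 (craft shaft): shaft=3 silver=2
After 5 (craft shaft): shaft=4 silver=1
After 6 (gather 4 copper): copper=4 shaft=4 silver=1
After 7 (craft crucible): crucible=1 silver=1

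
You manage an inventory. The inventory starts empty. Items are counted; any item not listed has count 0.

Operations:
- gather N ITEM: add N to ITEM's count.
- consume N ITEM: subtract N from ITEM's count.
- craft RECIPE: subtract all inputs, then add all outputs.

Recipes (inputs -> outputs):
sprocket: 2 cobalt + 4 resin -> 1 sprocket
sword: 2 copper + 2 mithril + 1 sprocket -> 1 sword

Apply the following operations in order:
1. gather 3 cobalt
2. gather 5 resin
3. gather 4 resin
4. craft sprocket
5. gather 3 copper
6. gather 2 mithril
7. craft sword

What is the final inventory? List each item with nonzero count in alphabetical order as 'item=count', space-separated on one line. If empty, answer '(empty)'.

Answer: cobalt=1 copper=1 resin=5 sword=1

Derivation:
After 1 (gather 3 cobalt): cobalt=3
After 2 (gather 5 resin): cobalt=3 resin=5
After 3 (gather 4 resin): cobalt=3 resin=9
After 4 (craft sprocket): cobalt=1 resin=5 sprocket=1
After 5 (gather 3 copper): cobalt=1 copper=3 resin=5 sprocket=1
After 6 (gather 2 mithril): cobalt=1 copper=3 mithril=2 resin=5 sprocket=1
After 7 (craft sword): cobalt=1 copper=1 resin=5 sword=1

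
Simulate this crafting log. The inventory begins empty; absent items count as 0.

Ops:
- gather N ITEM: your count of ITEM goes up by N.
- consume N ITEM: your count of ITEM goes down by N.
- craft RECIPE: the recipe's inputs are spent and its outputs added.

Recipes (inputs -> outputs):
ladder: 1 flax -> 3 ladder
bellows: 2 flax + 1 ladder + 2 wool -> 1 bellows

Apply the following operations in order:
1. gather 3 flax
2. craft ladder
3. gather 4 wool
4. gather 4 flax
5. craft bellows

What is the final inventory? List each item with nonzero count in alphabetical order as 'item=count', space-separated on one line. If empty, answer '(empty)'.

After 1 (gather 3 flax): flax=3
After 2 (craft ladder): flax=2 ladder=3
After 3 (gather 4 wool): flax=2 ladder=3 wool=4
After 4 (gather 4 flax): flax=6 ladder=3 wool=4
After 5 (craft bellows): bellows=1 flax=4 ladder=2 wool=2

Answer: bellows=1 flax=4 ladder=2 wool=2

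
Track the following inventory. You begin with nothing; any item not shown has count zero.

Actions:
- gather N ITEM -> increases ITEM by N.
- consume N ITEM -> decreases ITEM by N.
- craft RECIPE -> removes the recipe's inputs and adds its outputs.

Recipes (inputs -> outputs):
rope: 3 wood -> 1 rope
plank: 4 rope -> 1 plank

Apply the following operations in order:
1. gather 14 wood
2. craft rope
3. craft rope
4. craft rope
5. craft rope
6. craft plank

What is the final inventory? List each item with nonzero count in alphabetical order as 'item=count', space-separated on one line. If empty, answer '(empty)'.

Answer: plank=1 wood=2

Derivation:
After 1 (gather 14 wood): wood=14
After 2 (craft rope): rope=1 wood=11
After 3 (craft rope): rope=2 wood=8
After 4 (craft rope): rope=3 wood=5
After 5 (craft rope): rope=4 wood=2
After 6 (craft plank): plank=1 wood=2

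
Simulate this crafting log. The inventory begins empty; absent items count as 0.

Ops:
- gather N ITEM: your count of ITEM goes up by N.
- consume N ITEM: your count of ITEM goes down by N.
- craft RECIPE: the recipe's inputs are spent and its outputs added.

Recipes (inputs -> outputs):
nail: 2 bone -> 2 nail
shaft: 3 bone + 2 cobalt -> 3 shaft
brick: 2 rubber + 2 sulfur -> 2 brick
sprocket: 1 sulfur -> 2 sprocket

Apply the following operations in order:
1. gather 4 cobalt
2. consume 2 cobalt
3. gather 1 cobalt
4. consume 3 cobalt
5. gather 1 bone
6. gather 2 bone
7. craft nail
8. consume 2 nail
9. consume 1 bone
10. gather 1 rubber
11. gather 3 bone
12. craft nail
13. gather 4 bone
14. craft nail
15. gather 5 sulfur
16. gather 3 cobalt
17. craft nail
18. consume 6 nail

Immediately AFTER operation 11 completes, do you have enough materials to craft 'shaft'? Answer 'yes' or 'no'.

Answer: no

Derivation:
After 1 (gather 4 cobalt): cobalt=4
After 2 (consume 2 cobalt): cobalt=2
After 3 (gather 1 cobalt): cobalt=3
After 4 (consume 3 cobalt): (empty)
After 5 (gather 1 bone): bone=1
After 6 (gather 2 bone): bone=3
After 7 (craft nail): bone=1 nail=2
After 8 (consume 2 nail): bone=1
After 9 (consume 1 bone): (empty)
After 10 (gather 1 rubber): rubber=1
After 11 (gather 3 bone): bone=3 rubber=1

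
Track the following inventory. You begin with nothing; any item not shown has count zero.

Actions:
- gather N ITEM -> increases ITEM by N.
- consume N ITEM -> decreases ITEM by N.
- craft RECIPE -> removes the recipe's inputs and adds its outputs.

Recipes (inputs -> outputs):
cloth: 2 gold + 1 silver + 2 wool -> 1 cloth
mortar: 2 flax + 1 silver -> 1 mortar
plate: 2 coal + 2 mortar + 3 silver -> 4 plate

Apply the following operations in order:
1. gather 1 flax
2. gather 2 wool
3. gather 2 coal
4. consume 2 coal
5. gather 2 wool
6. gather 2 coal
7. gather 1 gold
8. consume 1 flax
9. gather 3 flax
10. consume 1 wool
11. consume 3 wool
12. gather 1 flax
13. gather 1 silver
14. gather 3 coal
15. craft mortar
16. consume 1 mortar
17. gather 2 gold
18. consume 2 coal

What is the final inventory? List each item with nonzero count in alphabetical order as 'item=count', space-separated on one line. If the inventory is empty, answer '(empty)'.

After 1 (gather 1 flax): flax=1
After 2 (gather 2 wool): flax=1 wool=2
After 3 (gather 2 coal): coal=2 flax=1 wool=2
After 4 (consume 2 coal): flax=1 wool=2
After 5 (gather 2 wool): flax=1 wool=4
After 6 (gather 2 coal): coal=2 flax=1 wool=4
After 7 (gather 1 gold): coal=2 flax=1 gold=1 wool=4
After 8 (consume 1 flax): coal=2 gold=1 wool=4
After 9 (gather 3 flax): coal=2 flax=3 gold=1 wool=4
After 10 (consume 1 wool): coal=2 flax=3 gold=1 wool=3
After 11 (consume 3 wool): coal=2 flax=3 gold=1
After 12 (gather 1 flax): coal=2 flax=4 gold=1
After 13 (gather 1 silver): coal=2 flax=4 gold=1 silver=1
After 14 (gather 3 coal): coal=5 flax=4 gold=1 silver=1
After 15 (craft mortar): coal=5 flax=2 gold=1 mortar=1
After 16 (consume 1 mortar): coal=5 flax=2 gold=1
After 17 (gather 2 gold): coal=5 flax=2 gold=3
After 18 (consume 2 coal): coal=3 flax=2 gold=3

Answer: coal=3 flax=2 gold=3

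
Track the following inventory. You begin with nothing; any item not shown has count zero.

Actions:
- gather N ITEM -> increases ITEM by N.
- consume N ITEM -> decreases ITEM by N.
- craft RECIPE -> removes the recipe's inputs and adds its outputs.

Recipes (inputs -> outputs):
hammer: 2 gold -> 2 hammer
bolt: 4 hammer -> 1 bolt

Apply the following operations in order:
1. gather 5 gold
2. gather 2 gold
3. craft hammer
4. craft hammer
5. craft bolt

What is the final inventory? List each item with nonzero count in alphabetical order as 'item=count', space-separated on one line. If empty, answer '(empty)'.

Answer: bolt=1 gold=3

Derivation:
After 1 (gather 5 gold): gold=5
After 2 (gather 2 gold): gold=7
After 3 (craft hammer): gold=5 hammer=2
After 4 (craft hammer): gold=3 hammer=4
After 5 (craft bolt): bolt=1 gold=3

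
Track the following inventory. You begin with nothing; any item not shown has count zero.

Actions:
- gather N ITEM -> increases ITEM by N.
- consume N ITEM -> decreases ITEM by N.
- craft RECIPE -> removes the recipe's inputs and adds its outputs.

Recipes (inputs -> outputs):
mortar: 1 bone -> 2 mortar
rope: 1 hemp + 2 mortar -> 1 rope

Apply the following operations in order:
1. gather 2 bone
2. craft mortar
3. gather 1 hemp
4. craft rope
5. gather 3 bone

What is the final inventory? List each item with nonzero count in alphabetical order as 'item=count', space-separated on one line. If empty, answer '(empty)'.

Answer: bone=4 rope=1

Derivation:
After 1 (gather 2 bone): bone=2
After 2 (craft mortar): bone=1 mortar=2
After 3 (gather 1 hemp): bone=1 hemp=1 mortar=2
After 4 (craft rope): bone=1 rope=1
After 5 (gather 3 bone): bone=4 rope=1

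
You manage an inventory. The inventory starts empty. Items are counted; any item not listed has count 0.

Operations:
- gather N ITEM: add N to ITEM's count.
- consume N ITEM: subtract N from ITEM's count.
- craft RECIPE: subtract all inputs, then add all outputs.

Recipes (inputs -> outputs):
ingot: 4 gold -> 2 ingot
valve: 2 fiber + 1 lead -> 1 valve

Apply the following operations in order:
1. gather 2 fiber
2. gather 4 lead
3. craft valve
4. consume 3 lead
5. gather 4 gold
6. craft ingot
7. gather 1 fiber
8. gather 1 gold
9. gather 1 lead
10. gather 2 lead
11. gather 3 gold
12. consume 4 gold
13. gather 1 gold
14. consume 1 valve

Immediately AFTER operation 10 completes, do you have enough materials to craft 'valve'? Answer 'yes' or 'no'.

Answer: no

Derivation:
After 1 (gather 2 fiber): fiber=2
After 2 (gather 4 lead): fiber=2 lead=4
After 3 (craft valve): lead=3 valve=1
After 4 (consume 3 lead): valve=1
After 5 (gather 4 gold): gold=4 valve=1
After 6 (craft ingot): ingot=2 valve=1
After 7 (gather 1 fiber): fiber=1 ingot=2 valve=1
After 8 (gather 1 gold): fiber=1 gold=1 ingot=2 valve=1
After 9 (gather 1 lead): fiber=1 gold=1 ingot=2 lead=1 valve=1
After 10 (gather 2 lead): fiber=1 gold=1 ingot=2 lead=3 valve=1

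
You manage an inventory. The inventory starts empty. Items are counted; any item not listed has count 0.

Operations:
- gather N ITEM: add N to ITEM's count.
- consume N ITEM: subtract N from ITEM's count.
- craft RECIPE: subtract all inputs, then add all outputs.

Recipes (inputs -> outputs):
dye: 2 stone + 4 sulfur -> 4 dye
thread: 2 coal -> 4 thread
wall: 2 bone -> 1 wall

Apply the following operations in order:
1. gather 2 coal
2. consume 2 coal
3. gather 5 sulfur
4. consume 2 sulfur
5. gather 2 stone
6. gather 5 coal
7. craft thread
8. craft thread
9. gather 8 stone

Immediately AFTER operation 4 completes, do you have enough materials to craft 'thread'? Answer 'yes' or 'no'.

After 1 (gather 2 coal): coal=2
After 2 (consume 2 coal): (empty)
After 3 (gather 5 sulfur): sulfur=5
After 4 (consume 2 sulfur): sulfur=3

Answer: no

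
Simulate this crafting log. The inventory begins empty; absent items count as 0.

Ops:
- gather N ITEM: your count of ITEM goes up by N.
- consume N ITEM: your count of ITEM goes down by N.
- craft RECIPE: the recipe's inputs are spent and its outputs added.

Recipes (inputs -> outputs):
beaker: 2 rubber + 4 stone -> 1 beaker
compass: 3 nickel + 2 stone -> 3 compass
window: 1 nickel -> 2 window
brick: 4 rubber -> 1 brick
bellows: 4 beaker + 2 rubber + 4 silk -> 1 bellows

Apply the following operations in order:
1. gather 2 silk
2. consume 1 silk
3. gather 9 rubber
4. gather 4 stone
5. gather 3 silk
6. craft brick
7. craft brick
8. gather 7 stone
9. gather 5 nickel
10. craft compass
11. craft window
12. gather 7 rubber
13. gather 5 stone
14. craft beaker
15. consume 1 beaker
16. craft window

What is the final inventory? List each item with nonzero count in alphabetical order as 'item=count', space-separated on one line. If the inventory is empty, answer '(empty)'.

Answer: brick=2 compass=3 rubber=6 silk=4 stone=10 window=4

Derivation:
After 1 (gather 2 silk): silk=2
After 2 (consume 1 silk): silk=1
After 3 (gather 9 rubber): rubber=9 silk=1
After 4 (gather 4 stone): rubber=9 silk=1 stone=4
After 5 (gather 3 silk): rubber=9 silk=4 stone=4
After 6 (craft brick): brick=1 rubber=5 silk=4 stone=4
After 7 (craft brick): brick=2 rubber=1 silk=4 stone=4
After 8 (gather 7 stone): brick=2 rubber=1 silk=4 stone=11
After 9 (gather 5 nickel): brick=2 nickel=5 rubber=1 silk=4 stone=11
After 10 (craft compass): brick=2 compass=3 nickel=2 rubber=1 silk=4 stone=9
After 11 (craft window): brick=2 compass=3 nickel=1 rubber=1 silk=4 stone=9 window=2
After 12 (gather 7 rubber): brick=2 compass=3 nickel=1 rubber=8 silk=4 stone=9 window=2
After 13 (gather 5 stone): brick=2 compass=3 nickel=1 rubber=8 silk=4 stone=14 window=2
After 14 (craft beaker): beaker=1 brick=2 compass=3 nickel=1 rubber=6 silk=4 stone=10 window=2
After 15 (consume 1 beaker): brick=2 compass=3 nickel=1 rubber=6 silk=4 stone=10 window=2
After 16 (craft window): brick=2 compass=3 rubber=6 silk=4 stone=10 window=4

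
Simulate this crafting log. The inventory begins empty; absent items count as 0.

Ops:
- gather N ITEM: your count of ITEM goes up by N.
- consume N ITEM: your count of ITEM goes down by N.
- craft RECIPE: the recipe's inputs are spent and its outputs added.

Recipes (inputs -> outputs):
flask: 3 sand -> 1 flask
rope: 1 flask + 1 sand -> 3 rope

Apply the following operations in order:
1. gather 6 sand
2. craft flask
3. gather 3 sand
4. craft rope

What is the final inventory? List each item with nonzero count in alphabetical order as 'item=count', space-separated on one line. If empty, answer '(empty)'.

Answer: rope=3 sand=5

Derivation:
After 1 (gather 6 sand): sand=6
After 2 (craft flask): flask=1 sand=3
After 3 (gather 3 sand): flask=1 sand=6
After 4 (craft rope): rope=3 sand=5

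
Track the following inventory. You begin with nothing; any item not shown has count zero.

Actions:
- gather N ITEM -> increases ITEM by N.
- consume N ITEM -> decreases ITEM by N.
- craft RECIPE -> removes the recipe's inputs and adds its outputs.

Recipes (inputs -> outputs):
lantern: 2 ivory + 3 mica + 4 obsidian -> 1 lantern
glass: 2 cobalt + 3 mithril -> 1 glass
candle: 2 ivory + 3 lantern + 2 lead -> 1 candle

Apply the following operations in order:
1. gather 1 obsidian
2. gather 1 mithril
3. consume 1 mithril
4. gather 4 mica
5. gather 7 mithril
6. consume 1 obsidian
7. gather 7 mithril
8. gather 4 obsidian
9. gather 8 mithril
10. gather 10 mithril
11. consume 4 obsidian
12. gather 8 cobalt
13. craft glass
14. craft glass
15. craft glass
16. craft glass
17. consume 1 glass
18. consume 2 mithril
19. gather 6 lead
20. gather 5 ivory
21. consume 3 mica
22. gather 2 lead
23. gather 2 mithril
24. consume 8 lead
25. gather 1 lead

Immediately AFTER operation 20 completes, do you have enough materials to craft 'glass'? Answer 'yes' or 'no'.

After 1 (gather 1 obsidian): obsidian=1
After 2 (gather 1 mithril): mithril=1 obsidian=1
After 3 (consume 1 mithril): obsidian=1
After 4 (gather 4 mica): mica=4 obsidian=1
After 5 (gather 7 mithril): mica=4 mithril=7 obsidian=1
After 6 (consume 1 obsidian): mica=4 mithril=7
After 7 (gather 7 mithril): mica=4 mithril=14
After 8 (gather 4 obsidian): mica=4 mithril=14 obsidian=4
After 9 (gather 8 mithril): mica=4 mithril=22 obsidian=4
After 10 (gather 10 mithril): mica=4 mithril=32 obsidian=4
After 11 (consume 4 obsidian): mica=4 mithril=32
After 12 (gather 8 cobalt): cobalt=8 mica=4 mithril=32
After 13 (craft glass): cobalt=6 glass=1 mica=4 mithril=29
After 14 (craft glass): cobalt=4 glass=2 mica=4 mithril=26
After 15 (craft glass): cobalt=2 glass=3 mica=4 mithril=23
After 16 (craft glass): glass=4 mica=4 mithril=20
After 17 (consume 1 glass): glass=3 mica=4 mithril=20
After 18 (consume 2 mithril): glass=3 mica=4 mithril=18
After 19 (gather 6 lead): glass=3 lead=6 mica=4 mithril=18
After 20 (gather 5 ivory): glass=3 ivory=5 lead=6 mica=4 mithril=18

Answer: no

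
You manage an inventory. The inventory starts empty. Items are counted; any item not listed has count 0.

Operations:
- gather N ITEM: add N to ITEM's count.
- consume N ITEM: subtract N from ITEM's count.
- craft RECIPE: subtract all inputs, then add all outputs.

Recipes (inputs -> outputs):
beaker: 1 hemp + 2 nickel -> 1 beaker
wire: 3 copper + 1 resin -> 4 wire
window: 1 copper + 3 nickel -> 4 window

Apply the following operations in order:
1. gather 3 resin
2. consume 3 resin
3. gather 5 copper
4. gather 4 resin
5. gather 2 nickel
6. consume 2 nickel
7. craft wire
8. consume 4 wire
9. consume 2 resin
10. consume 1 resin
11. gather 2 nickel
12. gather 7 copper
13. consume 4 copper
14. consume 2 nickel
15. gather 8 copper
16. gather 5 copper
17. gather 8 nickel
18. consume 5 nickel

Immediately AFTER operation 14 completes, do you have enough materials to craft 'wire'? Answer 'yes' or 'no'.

Answer: no

Derivation:
After 1 (gather 3 resin): resin=3
After 2 (consume 3 resin): (empty)
After 3 (gather 5 copper): copper=5
After 4 (gather 4 resin): copper=5 resin=4
After 5 (gather 2 nickel): copper=5 nickel=2 resin=4
After 6 (consume 2 nickel): copper=5 resin=4
After 7 (craft wire): copper=2 resin=3 wire=4
After 8 (consume 4 wire): copper=2 resin=3
After 9 (consume 2 resin): copper=2 resin=1
After 10 (consume 1 resin): copper=2
After 11 (gather 2 nickel): copper=2 nickel=2
After 12 (gather 7 copper): copper=9 nickel=2
After 13 (consume 4 copper): copper=5 nickel=2
After 14 (consume 2 nickel): copper=5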